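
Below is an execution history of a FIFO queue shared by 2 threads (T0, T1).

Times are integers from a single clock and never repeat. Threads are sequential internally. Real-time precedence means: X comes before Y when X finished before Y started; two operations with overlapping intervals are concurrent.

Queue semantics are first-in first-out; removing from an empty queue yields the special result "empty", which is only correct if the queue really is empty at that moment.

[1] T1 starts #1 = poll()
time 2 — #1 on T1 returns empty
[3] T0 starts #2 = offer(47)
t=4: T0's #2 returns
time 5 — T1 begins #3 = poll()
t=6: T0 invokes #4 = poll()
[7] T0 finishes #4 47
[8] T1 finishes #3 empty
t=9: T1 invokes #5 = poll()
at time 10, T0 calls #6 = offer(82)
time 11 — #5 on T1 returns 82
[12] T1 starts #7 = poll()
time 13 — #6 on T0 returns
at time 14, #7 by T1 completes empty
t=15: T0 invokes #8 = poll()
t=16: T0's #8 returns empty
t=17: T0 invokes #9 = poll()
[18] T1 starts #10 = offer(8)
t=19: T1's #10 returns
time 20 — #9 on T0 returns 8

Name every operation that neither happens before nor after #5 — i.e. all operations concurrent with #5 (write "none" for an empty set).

#6

#5 spans [9,11]: anything still running between times 9 and 11 counts as concurrent
#1 [1,2]: before
#2 [3,4]: before
#3 [5,8]: before
#4 [6,7]: before
#6 [10,13]: concurrent
#7 [12,14]: after
#8 [15,16]: after
#9 [17,20]: after
#10 [18,19]: after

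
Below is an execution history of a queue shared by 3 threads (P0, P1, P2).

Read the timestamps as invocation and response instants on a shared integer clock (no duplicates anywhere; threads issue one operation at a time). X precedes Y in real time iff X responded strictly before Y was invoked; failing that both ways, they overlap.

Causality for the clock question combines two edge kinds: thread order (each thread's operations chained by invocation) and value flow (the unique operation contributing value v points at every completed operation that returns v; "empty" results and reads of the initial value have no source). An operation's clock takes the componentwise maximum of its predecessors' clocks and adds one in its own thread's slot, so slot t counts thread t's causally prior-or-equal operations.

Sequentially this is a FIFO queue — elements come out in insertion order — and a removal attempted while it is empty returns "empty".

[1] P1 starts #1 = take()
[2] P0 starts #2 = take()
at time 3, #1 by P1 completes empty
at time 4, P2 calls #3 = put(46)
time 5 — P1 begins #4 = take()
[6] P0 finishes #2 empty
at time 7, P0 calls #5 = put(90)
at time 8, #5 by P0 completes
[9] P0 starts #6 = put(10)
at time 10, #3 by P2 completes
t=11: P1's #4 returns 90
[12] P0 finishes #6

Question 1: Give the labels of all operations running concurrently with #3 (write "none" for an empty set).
#2, #4, #5, #6

#3 runs from 4 to 10; window-overlapping ops are concurrent
#1 [1,3]: before
#2 [2,6]: concurrent
#4 [5,11]: concurrent
#5 [7,8]: concurrent
#6 [9,12]: concurrent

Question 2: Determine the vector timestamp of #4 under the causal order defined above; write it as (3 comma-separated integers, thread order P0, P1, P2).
(2, 2, 0)

#3 (invocation 4): nothing precedes it; P2's component alone gives (0, 0, 1)
#1 (invocation 1): nothing precedes it; P1's component alone gives (0, 1, 0)
#2 (invocation 2): nothing precedes it; P0's component alone gives (1, 0, 0)
#5 (invocation 7): componentwise max over VC(#2)=(1, 0, 0), +1 at P0, giving (2, 0, 0)
#6 (invocation 9): componentwise max over VC(#5)=(2, 0, 0), +1 at P0, giving (3, 0, 0)
#4 (invocation 5): componentwise max over VC(#1)=(0, 1, 0), VC(#5)=(2, 0, 0), +1 at P1, giving (2, 2, 0)
target: VC(#4) = (2, 2, 0)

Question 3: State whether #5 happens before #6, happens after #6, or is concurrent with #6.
before

#5 spans [7,8], #6 spans [9,12]
resp(#5)=8 < inv(#6)=9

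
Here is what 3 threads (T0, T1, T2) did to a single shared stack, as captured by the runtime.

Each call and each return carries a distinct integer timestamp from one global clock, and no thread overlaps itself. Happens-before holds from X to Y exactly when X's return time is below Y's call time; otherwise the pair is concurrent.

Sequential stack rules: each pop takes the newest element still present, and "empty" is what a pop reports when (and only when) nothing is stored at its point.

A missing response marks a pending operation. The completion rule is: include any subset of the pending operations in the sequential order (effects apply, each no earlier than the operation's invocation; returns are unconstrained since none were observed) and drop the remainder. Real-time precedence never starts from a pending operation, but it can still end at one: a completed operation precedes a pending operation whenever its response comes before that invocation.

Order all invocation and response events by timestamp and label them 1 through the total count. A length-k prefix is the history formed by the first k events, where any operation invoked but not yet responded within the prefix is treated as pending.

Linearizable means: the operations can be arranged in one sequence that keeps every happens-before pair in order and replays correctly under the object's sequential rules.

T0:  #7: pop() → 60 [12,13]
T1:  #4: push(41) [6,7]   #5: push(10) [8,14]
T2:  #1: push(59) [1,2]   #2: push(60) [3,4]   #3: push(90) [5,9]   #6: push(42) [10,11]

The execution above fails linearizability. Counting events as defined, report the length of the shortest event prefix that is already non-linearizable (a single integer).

13

a valid linearization of events 1..12 exists, for instance #1, #2, #3, #4, #5, #6:
step 1: #1 push(59) — stack <59>
step 2: #2 push(60) — stack <59,60>
step 3: #3 push(90) — stack <59,60,90>
step 4: #4 push(41) — stack <59,60,90,41>
step 5: #5 push(10) (pending, included) — stack <59,60,90,41,10>
step 6: #6 push(42) — stack <59,60,90,41,10,42>
once event 13 joins (#7's response, time 13), exhaustive search finds no witness
no completion choice of the 1 pending operation (#5) rescues it — every subset was tried
for example #1, #2, #3, #4, #6, #7 (pending dropped) fails at step 6: #7 pop() → 60 is not legal there
for example #1, #2, #4, #3, #6, #7 (pending dropped) fails at step 6: #7 pop() → 60 is not legal there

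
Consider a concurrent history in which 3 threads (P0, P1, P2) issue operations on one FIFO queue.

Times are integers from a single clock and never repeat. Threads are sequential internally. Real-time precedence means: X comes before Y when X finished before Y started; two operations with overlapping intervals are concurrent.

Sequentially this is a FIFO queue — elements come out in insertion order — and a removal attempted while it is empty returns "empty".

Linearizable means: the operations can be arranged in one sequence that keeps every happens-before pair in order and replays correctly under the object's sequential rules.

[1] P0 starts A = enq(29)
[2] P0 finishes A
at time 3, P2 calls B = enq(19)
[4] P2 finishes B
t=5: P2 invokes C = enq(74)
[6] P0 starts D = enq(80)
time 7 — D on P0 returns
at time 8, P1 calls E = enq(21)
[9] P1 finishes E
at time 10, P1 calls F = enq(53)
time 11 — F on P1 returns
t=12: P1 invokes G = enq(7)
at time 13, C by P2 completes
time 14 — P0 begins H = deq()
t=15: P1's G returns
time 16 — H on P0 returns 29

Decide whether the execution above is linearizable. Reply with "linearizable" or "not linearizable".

linearizable

one valid linearization: A, B, C, D, E, F, G, H
step 1: A enq(29) — queue <29>
step 2: B enq(19) — queue <29,19>
step 3: C enq(74) — queue <29,19,74>
step 4: D enq(80) — queue <29,19,74,80>
step 5: E enq(21) — queue <29,19,74,80,21>
step 6: F enq(53) — queue <29,19,74,80,21,53>
step 7: G enq(7) — queue <29,19,74,80,21,53,7>
step 8: H deq() → 29 — queue <19,74,80,21,53,7>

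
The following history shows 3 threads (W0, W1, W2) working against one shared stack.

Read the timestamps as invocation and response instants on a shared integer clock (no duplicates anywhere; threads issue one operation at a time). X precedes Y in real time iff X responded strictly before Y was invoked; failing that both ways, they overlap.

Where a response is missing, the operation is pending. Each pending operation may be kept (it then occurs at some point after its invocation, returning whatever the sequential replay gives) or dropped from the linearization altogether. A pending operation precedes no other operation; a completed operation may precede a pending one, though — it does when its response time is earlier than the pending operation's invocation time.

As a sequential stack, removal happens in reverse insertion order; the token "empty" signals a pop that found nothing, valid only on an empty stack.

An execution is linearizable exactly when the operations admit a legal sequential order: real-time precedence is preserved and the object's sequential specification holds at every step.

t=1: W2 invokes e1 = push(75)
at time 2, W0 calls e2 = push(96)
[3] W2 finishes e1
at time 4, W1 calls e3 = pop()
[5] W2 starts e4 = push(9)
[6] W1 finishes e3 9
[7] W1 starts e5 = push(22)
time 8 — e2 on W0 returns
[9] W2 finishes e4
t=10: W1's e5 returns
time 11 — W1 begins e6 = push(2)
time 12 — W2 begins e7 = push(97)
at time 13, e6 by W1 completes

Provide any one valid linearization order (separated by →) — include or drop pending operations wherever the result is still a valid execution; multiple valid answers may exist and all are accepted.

step 1: e1 push(75) — stack <75>
step 2: e2 push(96) — stack <75,96>
step 3: e4 push(9) — stack <75,96,9>
step 4: e3 pop() → 9 — stack <75,96>
step 5: e5 push(22) — stack <75,96,22>
step 6: e6 push(2) — stack <75,96,22,2>

e1 → e2 → e4 → e3 → e5 → e6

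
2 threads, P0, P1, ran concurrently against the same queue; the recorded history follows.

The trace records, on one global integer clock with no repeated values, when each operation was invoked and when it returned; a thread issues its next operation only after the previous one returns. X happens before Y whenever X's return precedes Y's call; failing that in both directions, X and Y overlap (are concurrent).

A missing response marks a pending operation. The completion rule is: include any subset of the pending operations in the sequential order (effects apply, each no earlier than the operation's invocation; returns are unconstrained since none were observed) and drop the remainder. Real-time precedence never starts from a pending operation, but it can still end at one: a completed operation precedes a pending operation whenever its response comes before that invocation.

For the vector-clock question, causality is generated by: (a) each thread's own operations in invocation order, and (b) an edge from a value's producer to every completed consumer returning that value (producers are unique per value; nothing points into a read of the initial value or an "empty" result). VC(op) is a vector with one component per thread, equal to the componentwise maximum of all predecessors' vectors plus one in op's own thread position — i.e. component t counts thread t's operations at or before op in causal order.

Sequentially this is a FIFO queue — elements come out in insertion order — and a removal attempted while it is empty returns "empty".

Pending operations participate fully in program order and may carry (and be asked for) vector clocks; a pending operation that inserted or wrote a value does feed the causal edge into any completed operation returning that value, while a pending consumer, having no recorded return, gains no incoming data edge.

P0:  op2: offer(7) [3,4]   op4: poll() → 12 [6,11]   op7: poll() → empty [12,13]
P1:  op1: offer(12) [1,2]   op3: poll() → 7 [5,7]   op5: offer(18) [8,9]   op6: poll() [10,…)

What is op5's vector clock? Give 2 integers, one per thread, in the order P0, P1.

root op op1, invoked 1: fresh clock plus P1's own tick → (0, 1)
root op op2, invoked 3: fresh clock plus P0's own tick → (1, 0)
VC(op3, invoked at 5): max of VC(op1)=(0, 1), VC(op2)=(1, 0), then +1 on thread P1 → (1, 2)
VC(op4, invoked at 6): max of VC(op1)=(0, 1), VC(op2)=(1, 0), then +1 on thread P0 → (2, 1)
VC(op5, invoked at 8): max of VC(op3)=(1, 2), then +1 on thread P1 → (1, 3)
VC(op7, invoked at 12): max of VC(op4)=(2, 1), then +1 on thread P0 → (3, 1)
VC(op6, invoked at 10): max of VC(op5)=(1, 3), then +1 on thread P1 → (1, 4)
target: VC(op5) = (1, 3)

(1, 3)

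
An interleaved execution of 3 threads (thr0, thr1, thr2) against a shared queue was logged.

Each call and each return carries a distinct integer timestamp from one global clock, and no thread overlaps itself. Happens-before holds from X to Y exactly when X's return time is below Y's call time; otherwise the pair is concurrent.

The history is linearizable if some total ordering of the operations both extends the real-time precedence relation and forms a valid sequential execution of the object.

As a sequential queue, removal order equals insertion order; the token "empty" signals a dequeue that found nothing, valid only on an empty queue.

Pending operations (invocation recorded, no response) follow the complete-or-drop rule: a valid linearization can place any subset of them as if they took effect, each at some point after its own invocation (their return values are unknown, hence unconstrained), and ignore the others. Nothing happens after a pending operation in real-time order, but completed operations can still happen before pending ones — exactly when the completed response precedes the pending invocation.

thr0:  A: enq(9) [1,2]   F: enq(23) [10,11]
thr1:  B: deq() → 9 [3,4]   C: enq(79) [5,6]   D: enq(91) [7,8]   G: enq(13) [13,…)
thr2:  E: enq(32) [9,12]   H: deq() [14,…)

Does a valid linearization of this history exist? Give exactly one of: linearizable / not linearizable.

a witness: A, B, C, D, E, F
after step 1 (A enq(9)): queue <9>
after step 2 (B deq() → 9): queue <>
after step 3 (C enq(79)): queue <79>
after step 4 (D enq(91)): queue <79,91>
after step 5 (E enq(32)): queue <79,91,32>
after step 6 (F enq(23)): queue <79,91,32,23>

linearizable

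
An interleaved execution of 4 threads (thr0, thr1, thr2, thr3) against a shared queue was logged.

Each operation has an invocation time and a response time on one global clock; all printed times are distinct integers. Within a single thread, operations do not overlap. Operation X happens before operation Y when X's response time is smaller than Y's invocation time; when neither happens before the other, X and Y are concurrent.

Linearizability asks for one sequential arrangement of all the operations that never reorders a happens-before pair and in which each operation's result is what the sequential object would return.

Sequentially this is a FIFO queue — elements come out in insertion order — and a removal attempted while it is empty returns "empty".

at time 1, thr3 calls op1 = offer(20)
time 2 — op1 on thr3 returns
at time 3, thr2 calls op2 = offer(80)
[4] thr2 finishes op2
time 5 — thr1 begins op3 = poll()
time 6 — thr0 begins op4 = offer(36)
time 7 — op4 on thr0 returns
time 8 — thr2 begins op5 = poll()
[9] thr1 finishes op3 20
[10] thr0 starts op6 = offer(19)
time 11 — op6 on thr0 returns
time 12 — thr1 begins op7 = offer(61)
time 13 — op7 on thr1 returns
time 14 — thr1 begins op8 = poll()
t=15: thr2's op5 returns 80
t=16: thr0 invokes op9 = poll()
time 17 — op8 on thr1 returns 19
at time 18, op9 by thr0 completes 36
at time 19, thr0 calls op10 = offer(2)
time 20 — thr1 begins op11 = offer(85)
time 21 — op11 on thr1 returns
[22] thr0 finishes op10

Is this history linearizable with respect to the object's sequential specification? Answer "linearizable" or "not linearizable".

linearizable

one valid linearization: op1, op2, op3, op4, op5, op6, op7, op9, op8, op10, op11
after step 1 (op1 offer(20)): queue <20>
after step 2 (op2 offer(80)): queue <20,80>
after step 3 (op3 poll() → 20): queue <80>
after step 4 (op4 offer(36)): queue <80,36>
after step 5 (op5 poll() → 80): queue <36>
after step 6 (op6 offer(19)): queue <36,19>
after step 7 (op7 offer(61)): queue <36,19,61>
after step 8 (op9 poll() → 36): queue <19,61>
after step 9 (op8 poll() → 19): queue <61>
after step 10 (op10 offer(2)): queue <61,2>
after step 11 (op11 offer(85)): queue <61,2,85>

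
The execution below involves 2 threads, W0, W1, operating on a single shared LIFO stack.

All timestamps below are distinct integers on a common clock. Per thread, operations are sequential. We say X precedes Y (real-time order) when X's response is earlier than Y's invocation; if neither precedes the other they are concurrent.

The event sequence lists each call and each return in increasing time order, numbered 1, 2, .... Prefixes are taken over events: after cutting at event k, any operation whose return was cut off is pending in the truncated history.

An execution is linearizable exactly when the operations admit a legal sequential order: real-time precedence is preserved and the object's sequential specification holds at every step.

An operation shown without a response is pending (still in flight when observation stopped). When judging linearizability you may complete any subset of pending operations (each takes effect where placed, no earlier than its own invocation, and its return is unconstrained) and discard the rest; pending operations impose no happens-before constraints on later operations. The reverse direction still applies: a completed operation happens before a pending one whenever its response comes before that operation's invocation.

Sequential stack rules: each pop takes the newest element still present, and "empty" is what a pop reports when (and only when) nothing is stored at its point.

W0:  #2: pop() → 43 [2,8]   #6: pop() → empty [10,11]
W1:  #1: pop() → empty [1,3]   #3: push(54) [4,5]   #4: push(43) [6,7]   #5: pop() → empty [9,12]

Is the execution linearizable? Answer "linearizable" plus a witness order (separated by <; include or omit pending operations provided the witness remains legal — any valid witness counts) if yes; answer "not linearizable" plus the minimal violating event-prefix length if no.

cut after 11 events: linearizable; cut after 12 events (#5 responds, time 12): not linearizable
the 6 completed operations admit 8 real-time orders; each fails the LIFO stack replay
for example #1, #2, #3, #4, #5, #6 fails at step 2: #2 pop() → 43 is not legal there
for example #1, #2, #3, #4, #6, #5 fails at step 2: #2 pop() → 43 is not legal there

not linearizable — minimal violating prefix: 12 events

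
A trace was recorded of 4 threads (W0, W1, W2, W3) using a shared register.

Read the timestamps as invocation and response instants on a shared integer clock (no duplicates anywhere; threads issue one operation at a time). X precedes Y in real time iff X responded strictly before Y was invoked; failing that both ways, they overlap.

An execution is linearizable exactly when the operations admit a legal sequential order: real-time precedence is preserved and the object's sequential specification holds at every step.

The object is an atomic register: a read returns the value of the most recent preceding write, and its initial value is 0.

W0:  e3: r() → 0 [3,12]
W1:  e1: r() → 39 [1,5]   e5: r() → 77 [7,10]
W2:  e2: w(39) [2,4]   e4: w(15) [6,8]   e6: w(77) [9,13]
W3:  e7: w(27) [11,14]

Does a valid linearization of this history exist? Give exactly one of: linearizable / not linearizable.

linearizable

witness order: e3, e2, e1, e4, e6, e5, e7
step 1: e3 r() → 0 — value 0
step 2: e2 w(39) — value 39
step 3: e1 r() → 39 — value 39
step 4: e4 w(15) — value 15
step 5: e6 w(77) — value 77
step 6: e5 r() → 77 — value 77
step 7: e7 w(27) — value 27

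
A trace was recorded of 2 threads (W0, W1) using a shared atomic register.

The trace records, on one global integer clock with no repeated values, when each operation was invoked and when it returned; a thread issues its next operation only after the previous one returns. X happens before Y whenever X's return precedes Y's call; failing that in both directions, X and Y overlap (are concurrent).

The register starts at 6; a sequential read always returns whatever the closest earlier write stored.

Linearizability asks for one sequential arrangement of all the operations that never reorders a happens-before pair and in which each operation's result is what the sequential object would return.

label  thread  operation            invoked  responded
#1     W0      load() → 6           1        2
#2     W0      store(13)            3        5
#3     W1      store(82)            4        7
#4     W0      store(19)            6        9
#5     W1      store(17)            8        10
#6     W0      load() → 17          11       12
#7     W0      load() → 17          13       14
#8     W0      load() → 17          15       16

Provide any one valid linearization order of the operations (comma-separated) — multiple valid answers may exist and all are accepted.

#1, #2, #3, #4, #5, #6, #7, #8

step 1: #1 load() → 6 — value 6
step 2: #2 store(13) — value 13
step 3: #3 store(82) — value 82
step 4: #4 store(19) — value 19
step 5: #5 store(17) — value 17
step 6: #6 load() → 17 — value 17
step 7: #7 load() → 17 — value 17
step 8: #8 load() → 17 — value 17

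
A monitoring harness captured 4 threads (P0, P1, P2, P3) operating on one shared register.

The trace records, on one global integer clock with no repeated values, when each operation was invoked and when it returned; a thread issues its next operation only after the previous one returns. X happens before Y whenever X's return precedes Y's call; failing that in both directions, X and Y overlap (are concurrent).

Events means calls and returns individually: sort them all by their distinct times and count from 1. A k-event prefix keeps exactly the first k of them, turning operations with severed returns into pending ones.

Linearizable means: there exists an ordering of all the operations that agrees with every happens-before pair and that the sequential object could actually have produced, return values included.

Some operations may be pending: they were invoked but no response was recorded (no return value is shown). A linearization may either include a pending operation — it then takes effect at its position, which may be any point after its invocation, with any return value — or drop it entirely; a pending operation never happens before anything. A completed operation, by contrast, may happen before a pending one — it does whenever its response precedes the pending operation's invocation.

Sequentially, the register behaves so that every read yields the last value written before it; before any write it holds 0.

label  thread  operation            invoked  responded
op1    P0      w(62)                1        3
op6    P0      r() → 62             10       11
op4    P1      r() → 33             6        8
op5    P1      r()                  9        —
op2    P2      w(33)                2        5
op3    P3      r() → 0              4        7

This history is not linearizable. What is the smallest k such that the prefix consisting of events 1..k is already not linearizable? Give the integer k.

7

one valid order for events 1..6 is op1, op2:
step 1: op1 w(62) — value 62
step 2: op2 w(33) — value 33
with event 7 included (op3 responding at time 7), all real-time-consistent orders fail
every completion of the 1 pending operation (op4) was checked; none linearizes
for example op1, op2, op3 (pending dropped) fails at step 3: op3 r() → 0 is not legal there
for example op1, op3, op2 (pending dropped) fails at step 2: op3 r() → 0 is not legal there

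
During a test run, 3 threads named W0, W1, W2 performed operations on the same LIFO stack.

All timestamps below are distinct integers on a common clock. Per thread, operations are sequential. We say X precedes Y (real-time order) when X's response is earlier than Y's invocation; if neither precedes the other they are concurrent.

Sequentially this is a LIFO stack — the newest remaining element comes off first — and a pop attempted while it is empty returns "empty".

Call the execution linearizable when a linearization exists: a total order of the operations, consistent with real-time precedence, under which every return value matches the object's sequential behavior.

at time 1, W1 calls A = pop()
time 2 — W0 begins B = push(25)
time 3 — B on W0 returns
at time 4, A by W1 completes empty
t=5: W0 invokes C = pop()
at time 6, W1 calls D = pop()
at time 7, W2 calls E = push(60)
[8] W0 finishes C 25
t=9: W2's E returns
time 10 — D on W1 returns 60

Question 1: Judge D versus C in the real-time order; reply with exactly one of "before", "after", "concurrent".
concurrent

D spans [6,10], C spans [5,8]
the intervals overlap in both directions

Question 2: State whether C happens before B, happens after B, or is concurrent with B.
after

C spans [5,8], B spans [2,3]
resp(B)=3 < inv(C)=5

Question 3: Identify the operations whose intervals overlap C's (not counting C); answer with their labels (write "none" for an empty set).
D, E

concurrent with C ([5,8]): every op whose interval crosses 5..8
A [1,4]: before
B [2,3]: before
D [6,10]: concurrent
E [7,9]: concurrent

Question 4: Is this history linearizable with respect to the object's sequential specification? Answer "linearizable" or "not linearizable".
linearizable

witness order: A, B, C, E, D
1. A pop() → empty, leaving stack <>
2. B push(25), leaving stack <25>
3. C pop() → 25, leaving stack <>
4. E push(60), leaving stack <60>
5. D pop() → 60, leaving stack <>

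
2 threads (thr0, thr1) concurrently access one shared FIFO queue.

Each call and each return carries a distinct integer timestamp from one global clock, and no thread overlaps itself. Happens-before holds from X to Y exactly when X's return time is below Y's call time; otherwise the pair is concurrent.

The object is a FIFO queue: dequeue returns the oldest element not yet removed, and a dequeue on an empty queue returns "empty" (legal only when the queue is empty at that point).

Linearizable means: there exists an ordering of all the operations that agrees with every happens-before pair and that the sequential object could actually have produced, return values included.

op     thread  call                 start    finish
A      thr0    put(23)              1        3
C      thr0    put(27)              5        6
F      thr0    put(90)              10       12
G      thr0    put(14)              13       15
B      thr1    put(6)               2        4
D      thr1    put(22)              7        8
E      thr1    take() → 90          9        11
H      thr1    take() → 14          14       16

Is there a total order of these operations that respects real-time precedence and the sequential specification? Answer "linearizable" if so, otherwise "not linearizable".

cut after 10 events: linearizable; cut after 11 events (E responds, time 11): not linearizable
no legal order exists: 2 real-time-consistent candidates over 5 completed FIFO queue operations, all rejected
including or dropping the 1 pending operation (F) in any combination fails
for example A, B, C, D, E (pending dropped) fails at step 5: E take() → 90 is not legal there
for example B, A, C, D, E (pending dropped) fails at step 5: E take() → 90 is not legal there

not linearizable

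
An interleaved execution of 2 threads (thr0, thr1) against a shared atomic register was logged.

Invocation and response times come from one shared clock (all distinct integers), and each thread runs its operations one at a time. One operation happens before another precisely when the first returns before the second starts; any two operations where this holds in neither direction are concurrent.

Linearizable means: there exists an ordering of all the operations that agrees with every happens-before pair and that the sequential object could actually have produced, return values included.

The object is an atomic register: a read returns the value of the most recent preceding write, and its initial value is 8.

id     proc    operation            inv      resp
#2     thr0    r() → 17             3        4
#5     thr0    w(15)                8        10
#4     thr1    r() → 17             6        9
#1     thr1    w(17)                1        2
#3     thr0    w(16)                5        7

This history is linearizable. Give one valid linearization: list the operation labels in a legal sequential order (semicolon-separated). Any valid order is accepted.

step 1: #1 w(17) — value 17
step 2: #2 r() → 17 — value 17
step 3: #4 r() → 17 — value 17
step 4: #3 w(16) — value 16
step 5: #5 w(15) — value 15

#1; #2; #4; #3; #5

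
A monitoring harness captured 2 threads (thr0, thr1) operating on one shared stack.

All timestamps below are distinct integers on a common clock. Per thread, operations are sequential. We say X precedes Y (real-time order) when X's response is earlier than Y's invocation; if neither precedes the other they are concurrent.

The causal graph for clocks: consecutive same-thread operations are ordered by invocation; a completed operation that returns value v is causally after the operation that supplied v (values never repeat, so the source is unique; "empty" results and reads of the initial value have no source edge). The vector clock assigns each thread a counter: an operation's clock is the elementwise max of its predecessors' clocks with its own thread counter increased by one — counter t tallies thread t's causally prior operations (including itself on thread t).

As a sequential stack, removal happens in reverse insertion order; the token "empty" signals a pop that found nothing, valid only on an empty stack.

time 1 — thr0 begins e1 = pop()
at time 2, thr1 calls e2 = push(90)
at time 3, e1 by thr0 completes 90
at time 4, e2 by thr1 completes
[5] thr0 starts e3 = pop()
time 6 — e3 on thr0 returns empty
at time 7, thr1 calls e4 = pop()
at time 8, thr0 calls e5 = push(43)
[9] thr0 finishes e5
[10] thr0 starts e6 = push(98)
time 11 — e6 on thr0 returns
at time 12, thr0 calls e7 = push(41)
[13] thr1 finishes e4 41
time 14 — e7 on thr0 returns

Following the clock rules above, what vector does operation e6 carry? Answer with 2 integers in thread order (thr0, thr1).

(4, 1)

e2, invoked 2, has no incoming edges; only thr1's bump applies → (0, 1)
e1 (invocation 1): componentwise max over VC(e2)=(0, 1), +1 at thr0, giving (1, 1)
e3 (invocation 5): componentwise max over VC(e1)=(1, 1), +1 at thr0, giving (2, 1)
e5 (invocation 8): componentwise max over VC(e3)=(2, 1), +1 at thr0, giving (3, 1)
e6 (invocation 10): componentwise max over VC(e5)=(3, 1), +1 at thr0, giving (4, 1)
e7 (invocation 12): componentwise max over VC(e6)=(4, 1), +1 at thr0, giving (5, 1)
e4 (invocation 7): componentwise max over VC(e2)=(0, 1), VC(e7)=(5, 1), +1 at thr1, giving (5, 2)
target: VC(e6) = (4, 1)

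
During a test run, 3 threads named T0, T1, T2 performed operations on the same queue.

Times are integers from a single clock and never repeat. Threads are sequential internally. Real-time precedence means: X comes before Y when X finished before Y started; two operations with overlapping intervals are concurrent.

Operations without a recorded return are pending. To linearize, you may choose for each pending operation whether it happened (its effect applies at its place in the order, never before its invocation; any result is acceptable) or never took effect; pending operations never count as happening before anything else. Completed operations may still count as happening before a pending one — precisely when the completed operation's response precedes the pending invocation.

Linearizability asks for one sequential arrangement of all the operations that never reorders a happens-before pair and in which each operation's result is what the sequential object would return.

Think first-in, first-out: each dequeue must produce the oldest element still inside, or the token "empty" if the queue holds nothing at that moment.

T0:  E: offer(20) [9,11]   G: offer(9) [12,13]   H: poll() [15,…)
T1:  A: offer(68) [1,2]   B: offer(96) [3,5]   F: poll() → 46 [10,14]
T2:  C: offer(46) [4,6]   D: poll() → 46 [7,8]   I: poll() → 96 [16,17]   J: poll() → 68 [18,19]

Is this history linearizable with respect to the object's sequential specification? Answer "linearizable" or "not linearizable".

not linearizable

prefix check: 1..7 passes, 1..8 fails once D's time-8 response joins
every one of the 2 real-time-consistent orders over 4 completed queue ops fails the sequential spec
for example A, B, C, D fails at step 4: D poll() → 46 is not legal there
for example A, C, B, D fails at step 4: D poll() → 46 is not legal there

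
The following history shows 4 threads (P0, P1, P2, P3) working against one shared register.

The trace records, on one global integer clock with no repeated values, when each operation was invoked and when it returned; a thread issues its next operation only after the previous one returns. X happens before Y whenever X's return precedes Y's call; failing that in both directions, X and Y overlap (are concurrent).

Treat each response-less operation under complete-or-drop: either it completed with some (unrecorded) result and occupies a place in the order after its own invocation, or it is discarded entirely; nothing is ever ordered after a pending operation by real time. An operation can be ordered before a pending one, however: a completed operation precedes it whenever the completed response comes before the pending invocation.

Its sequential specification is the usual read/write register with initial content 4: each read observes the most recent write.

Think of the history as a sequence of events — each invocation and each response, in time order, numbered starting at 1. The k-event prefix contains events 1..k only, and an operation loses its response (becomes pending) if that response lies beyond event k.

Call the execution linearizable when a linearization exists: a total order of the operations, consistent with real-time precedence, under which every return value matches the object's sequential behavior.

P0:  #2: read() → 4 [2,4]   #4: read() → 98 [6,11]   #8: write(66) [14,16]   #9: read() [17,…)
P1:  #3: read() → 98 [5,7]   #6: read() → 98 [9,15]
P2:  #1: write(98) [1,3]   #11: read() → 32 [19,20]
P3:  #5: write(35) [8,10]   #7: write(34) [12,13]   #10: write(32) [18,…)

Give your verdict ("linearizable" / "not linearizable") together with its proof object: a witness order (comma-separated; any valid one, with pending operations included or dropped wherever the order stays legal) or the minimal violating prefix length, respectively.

linearizable — witness: #2, #1, #3, #4, #6, #5, #7, #8, #9, #10, #11

step 1: #2 read() → 4 — value 4
step 2: #1 write(98) — value 98
step 3: #3 read() → 98 — value 98
step 4: #4 read() → 98 — value 98
step 5: #6 read() → 98 — value 98
step 6: #5 write(35) — value 35
step 7: #7 write(34) — value 34
step 8: #8 write(66) — value 66
step 9: #9 read() (pending, included) — value 66
step 10: #10 write(32) (pending, included) — value 32
step 11: #11 read() → 32 — value 32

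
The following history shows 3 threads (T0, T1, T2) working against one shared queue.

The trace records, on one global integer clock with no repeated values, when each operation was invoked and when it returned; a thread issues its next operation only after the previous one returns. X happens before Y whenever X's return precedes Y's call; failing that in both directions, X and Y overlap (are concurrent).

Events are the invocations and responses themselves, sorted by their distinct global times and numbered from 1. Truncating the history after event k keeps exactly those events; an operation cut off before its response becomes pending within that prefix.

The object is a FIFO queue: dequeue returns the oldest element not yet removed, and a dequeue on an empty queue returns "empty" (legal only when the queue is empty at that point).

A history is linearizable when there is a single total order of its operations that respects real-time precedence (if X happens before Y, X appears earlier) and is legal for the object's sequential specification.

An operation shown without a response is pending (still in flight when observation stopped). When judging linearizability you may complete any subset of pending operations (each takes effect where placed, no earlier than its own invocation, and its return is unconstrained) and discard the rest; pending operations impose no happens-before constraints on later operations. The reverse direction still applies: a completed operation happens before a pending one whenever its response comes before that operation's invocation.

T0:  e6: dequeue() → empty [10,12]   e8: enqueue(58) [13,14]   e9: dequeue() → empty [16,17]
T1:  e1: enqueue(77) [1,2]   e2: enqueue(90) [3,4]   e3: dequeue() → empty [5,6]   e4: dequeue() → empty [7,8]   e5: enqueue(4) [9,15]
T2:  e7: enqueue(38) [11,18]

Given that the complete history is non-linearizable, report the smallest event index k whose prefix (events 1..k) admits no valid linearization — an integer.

events 1..5 are linearizable, e.g. via e1, e2:
1. e1 enqueue(77), leaving queue <77>
2. e2 enqueue(90), leaving queue <77,90>
once event 6 joins (e3's response, time 6), exhaustive search finds no witness
one such order, e1, e2, e3, breaks at step 3 where e3 dequeue() → empty is illegal

6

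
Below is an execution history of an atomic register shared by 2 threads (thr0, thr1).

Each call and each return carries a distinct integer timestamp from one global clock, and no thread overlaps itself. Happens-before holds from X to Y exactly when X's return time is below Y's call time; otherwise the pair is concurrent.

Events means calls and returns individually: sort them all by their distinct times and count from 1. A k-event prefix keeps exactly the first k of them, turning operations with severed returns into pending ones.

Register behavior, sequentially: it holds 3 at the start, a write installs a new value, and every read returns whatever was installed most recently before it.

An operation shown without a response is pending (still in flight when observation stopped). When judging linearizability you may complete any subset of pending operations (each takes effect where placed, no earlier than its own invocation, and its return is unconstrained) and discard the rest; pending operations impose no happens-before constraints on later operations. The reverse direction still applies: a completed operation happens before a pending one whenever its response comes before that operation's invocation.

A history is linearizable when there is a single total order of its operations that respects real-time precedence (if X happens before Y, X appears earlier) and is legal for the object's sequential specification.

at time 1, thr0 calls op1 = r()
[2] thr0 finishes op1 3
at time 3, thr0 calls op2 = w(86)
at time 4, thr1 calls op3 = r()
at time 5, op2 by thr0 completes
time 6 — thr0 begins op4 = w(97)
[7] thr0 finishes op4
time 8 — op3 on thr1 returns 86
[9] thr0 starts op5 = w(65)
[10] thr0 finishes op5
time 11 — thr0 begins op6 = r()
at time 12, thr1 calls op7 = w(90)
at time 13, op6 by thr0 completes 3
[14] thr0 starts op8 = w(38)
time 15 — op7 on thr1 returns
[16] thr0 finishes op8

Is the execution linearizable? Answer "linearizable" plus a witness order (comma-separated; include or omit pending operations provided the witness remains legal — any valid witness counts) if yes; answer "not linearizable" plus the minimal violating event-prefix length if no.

through event 12 a valid linearization exists; event 13 (op6 responding at time 13) ends that
the 6 completed operations admit 3 real-time orders; each fails the atomic register replay
completion choices over the 1 pending operation (op7) were checked; none helps
sample order op1, op2, op3, op4, op5, op6 (pending dropped) stalls at step 6 — op6 r() → 3 has no legal effect
sample order op1, op2, op4, op3, op5, op6 (pending dropped) stalls at step 4 — op3 r() → 86 has no legal effect

not linearizable — minimal violating prefix: 13 events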